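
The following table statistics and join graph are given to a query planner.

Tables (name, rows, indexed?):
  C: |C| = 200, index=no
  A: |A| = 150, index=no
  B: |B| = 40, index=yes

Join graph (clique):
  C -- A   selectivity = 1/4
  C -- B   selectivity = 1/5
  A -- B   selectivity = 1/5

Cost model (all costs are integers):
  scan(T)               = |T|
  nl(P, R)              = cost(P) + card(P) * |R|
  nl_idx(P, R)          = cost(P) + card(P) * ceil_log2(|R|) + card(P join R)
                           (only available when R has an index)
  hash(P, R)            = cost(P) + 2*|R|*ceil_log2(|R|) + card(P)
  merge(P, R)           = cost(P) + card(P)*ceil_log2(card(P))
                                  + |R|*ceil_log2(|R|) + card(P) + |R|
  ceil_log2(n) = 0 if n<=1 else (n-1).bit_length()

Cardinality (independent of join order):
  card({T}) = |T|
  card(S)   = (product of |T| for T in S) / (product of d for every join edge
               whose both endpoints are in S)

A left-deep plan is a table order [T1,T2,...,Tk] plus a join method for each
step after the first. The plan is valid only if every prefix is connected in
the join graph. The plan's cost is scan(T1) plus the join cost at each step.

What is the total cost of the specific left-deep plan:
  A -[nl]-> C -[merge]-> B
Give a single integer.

step 1: scan A: cost=150, card=150
step 2: join C via nl
    card(P join C) = 150*200/(4) = 7500
    cost = 150 + 150*200 = 30150
step 3: join B via merge
    card(P join B) = 7500*40/(5*5) = 12000
    cost = 30150 + 7500*13 + 40*6 + 7500 + 40 = 135430

135430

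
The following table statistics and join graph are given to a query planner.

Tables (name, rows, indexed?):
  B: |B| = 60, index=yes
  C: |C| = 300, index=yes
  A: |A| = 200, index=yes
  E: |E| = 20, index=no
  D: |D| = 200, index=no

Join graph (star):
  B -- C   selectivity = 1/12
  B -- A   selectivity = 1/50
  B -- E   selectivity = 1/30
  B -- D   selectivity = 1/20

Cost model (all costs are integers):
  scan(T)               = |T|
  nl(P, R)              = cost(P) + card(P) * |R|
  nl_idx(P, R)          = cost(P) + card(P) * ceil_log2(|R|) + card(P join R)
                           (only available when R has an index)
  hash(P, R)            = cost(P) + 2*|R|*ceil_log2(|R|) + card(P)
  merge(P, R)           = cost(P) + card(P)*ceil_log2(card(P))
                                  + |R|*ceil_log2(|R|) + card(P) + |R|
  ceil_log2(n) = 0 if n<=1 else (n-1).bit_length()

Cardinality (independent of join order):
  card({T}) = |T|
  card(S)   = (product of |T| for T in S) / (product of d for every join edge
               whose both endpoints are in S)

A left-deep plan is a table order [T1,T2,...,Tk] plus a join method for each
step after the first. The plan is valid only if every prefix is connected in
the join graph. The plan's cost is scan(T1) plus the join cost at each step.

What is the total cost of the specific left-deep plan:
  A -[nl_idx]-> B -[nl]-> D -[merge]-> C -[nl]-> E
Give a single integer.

step 1: scan A: cost=200, card=200
step 2: join B via nl_idx
    card(P join B) = 200*60/(50) = 240
    cost = 200 + 200*6 + 240 = 1640
step 3: join D via nl
    card(P join D) = 240*200/(20) = 2400
    cost = 1640 + 240*200 = 49640
step 4: join C via merge
    card(P join C) = 2400*300/(12) = 60000
    cost = 49640 + 2400*12 + 300*9 + 2400 + 300 = 83840
step 5: join E via nl
    card(P join E) = 60000*20/(30) = 40000
    cost = 83840 + 60000*20 = 1283840

1283840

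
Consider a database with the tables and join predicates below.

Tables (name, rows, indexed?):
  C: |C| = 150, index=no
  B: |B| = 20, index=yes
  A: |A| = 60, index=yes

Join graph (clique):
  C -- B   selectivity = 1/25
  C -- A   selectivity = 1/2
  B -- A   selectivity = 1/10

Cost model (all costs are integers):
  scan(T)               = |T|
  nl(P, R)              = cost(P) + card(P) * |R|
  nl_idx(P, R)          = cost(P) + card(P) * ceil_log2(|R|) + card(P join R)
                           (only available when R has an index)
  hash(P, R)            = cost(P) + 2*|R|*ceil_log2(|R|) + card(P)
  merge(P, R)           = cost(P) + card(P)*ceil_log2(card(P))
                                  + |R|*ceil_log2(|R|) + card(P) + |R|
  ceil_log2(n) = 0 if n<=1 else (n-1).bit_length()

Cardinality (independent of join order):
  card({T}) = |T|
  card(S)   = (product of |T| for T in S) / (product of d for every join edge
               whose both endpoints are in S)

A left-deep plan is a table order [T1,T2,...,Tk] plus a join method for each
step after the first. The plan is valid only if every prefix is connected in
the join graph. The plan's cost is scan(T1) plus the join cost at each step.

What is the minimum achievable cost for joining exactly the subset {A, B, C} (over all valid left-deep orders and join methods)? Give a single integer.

Selinger DP over subsets of {A,B,C}:
  {C}: scan cost=150, card=150
  {B}: scan cost=20, card=20
  {A}: scan cost=60, card=60
  {BC}: card=120; try (B,hash)→500, (B,nl_idx)→1020, (C,merge)→1490, (B,merge)→1620, (C,hash)→2440, (C,nl)→3020 …(+1); best=500 via (B,hash)
  {AC}: card=4500; try (A,hash)→1020, (C,merge)→1830, (A,merge)→1920, (C,hash)→2520, (A,nl_idx)→5550, (C,nl)→9060 …(+1); best=1020 via (A,hash)
  {AB}: card=120; try (A,nl_idx)→260, (B,hash)→320, (B,nl_idx)→480, (A,merge)→560, (B,merge)→600, (A,hash)→760 …(+2); best=260 via (A,nl_idx)
  {ABC}: card=360; try (A,hash)→1340, (A,nl_idx)→1580, (A,merge)→1880, (C,merge)→2570, (C,hash)→2780, (B,hash)→5720 …(+5); best=1340 via (A,hash)

1340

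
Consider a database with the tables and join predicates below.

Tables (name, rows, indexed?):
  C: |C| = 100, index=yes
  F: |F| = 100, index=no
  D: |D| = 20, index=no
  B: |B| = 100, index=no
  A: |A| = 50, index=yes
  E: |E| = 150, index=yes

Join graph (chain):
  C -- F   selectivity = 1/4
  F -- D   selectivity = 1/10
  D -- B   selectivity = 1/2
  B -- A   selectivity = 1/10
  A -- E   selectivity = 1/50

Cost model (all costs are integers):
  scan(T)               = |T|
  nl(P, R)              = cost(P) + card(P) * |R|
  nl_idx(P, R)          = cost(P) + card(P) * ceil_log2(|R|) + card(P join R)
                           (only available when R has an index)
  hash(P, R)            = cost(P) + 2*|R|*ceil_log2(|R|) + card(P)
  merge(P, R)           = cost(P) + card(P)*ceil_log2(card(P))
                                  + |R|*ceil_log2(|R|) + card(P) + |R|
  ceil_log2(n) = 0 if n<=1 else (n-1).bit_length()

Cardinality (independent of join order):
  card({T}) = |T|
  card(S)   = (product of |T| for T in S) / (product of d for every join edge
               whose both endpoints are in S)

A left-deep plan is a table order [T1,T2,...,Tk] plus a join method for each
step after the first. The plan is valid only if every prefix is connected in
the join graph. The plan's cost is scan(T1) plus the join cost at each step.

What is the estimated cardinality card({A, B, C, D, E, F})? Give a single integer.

Tables in S: A(50), B(100), C(100), D(20), E(150), F(100)
Edges inside S: C-F(d=4), F-D(d=10), D-B(d=2), B-A(d=10), A-E(d=50)
numerator = 50 * 100 * 100 * 20 * 150 * 100 = 150000000000
denominator = 4 * 10 * 2 * 10 * 50 = 40000
card(S) = 150000000000 / 40000 = 3750000

3750000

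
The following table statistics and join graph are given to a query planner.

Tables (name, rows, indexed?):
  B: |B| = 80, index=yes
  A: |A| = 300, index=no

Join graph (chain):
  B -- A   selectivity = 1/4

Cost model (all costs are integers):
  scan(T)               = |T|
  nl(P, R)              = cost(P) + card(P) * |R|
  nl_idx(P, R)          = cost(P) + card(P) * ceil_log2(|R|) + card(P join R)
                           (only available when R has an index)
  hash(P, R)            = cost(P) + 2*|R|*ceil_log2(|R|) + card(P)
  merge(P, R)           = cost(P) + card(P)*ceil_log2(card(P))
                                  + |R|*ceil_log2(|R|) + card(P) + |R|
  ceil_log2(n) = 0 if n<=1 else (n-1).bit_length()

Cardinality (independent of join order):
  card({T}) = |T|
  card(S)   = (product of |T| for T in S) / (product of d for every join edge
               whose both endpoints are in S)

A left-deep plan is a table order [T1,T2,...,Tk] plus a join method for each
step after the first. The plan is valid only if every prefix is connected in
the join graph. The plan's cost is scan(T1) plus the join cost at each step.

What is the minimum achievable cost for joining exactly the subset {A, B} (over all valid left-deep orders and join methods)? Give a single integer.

1720

Selinger DP over subsets of {A,B}:
  {B}: scan cost=80, card=80
  {A}: scan cost=300, card=300
  {AB}: card=6000; try (B,hash)→1720, (A,merge)→3720, (B,merge)→3940, (A,hash)→5560, (B,nl_idx)→8400, (A,nl)→24080 …(+1); best=1720 via (B,hash)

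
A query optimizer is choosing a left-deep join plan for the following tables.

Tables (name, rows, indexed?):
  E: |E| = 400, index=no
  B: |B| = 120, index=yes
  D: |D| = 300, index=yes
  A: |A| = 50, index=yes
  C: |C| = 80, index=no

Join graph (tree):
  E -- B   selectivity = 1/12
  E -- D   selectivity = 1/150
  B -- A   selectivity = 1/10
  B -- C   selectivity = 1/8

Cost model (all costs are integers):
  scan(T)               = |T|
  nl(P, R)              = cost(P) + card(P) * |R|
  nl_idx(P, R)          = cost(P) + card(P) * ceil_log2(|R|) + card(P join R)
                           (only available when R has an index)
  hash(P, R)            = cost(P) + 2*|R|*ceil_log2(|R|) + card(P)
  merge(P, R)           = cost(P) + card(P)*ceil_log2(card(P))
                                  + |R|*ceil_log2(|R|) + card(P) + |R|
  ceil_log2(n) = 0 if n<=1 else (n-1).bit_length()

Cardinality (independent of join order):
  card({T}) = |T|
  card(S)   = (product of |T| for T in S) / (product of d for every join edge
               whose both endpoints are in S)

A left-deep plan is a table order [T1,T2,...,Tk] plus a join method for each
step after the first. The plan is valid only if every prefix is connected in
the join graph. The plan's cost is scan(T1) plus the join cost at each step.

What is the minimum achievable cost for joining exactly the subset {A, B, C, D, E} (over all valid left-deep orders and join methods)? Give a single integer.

57000

Selinger DP over subsets of {A,B,C,D,E}:
  {E}: scan cost=400, card=400
  {B}: scan cost=120, card=120
  {D}: scan cost=300, card=300
  {A}: scan cost=50, card=50
  {C}: scan cost=80, card=80
  {BE}: card=4000; try (B,hash)→2480, (E,merge)→5080, (B,merge)→5360, (B,nl_idx)→7200, (E,hash)→7440, (E,nl)→48120 …(+1); best=2480 via (B,hash)
  {DE}: card=800; try (D,nl_idx)→4800, (D,hash)→6200, (E,merge)→7300, (D,merge)→7400, (E,hash)→7800, (E,nl)→120300 …(+1); best=4800 via (D,nl_idx)
  {AB}: card=600; try (A,hash)→840, (B,nl_idx)→1000, (B,merge)→1360, (A,merge)→1430, (A,nl_idx)→1440, (B,hash)→1780 …(+2); best=840 via (A,hash)
  {BC}: card=1200; try (C,hash)→1360, (B,merge)→1680, (C,merge)→1720, (B,hash)→1840, (B,nl_idx)→1840, (B,nl)→9680 …(+1); best=1360 via (C,hash)
  {BDE}: card=8000; try (B,hash)→7280, (D,hash)→11880, (B,merge)→14560, (B,nl_idx)→18400, (D,nl_idx)→46480, (D,merge)→57480 …(+2); best=7280 via (B,hash)
  {ABE}: card=20000; try (A,hash)→7080, (E,hash)→8640, (E,merge)→11440, (A,nl_idx)→46480, (A,merge)→54830, (A,nl)→202480 …(+1); best=7080 via (A,hash)
  {BCE}: card=40000; try (C,hash)→7600, (E,hash)→9760, (E,merge)→19760, (C,merge)→55120, (C,nl)→322480, (E,nl)→481360; best=7600 via (C,hash)
  {ABC}: card=6000; try (C,hash)→2560, (A,hash)→3160, (C,merge)→8080, (A,nl_idx)→14560, (A,merge)→16110, (C,nl)→48840 …(+1); best=2560 via (C,hash)
  {ABDE}: card=40000; try (A,hash)→15880, (D,hash)→32480, (A,nl_idx)→95280, (A,merge)→119630, (D,nl_idx)→227080, (D,merge)→330080 …(+2); best=15880 via (A,hash)
  {BCDE}: card=80000; try (C,hash)→16400, (D,hash)→53000, (C,merge)→119920, (D,nl_idx)→447600, (C,nl)→647280, (D,merge)→690600 …(+1); best=16400 via (C,hash)
  {ABCE}: card=200000; try (E,hash)→15760, (C,hash)→28200, (A,hash)→48200, (E,merge)→90560, (C,merge)→327720, (A,nl_idx)→447600 …(+4); best=15760 via (E,hash)
  {ABCDE}: card=400000; try (C,hash)→57000, (A,hash)→97000, (D,hash)→221160, (C,merge)→696520, (A,nl_idx)→896400, (A,merge)→1456750 …(+5); best=57000 via (C,hash)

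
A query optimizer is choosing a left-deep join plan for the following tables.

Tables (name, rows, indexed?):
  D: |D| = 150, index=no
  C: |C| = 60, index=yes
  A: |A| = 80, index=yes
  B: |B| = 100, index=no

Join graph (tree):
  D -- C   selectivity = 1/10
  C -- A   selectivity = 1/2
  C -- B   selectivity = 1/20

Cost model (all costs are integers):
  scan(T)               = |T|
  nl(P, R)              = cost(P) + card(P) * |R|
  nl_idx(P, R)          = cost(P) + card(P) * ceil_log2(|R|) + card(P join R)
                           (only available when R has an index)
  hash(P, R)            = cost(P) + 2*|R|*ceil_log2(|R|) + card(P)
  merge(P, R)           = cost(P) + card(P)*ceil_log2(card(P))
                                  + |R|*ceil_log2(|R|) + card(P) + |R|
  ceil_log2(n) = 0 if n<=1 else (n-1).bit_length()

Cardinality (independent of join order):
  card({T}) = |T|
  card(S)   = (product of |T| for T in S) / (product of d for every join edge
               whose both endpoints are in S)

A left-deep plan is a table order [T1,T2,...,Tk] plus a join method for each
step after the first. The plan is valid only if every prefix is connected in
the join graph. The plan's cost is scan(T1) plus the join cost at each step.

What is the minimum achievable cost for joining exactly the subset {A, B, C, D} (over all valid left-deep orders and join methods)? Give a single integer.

Selinger DP over subsets of {A,B,C,D}:
  {D}: scan cost=150, card=150
  {C}: scan cost=60, card=60
  {A}: scan cost=80, card=80
  {B}: scan cost=100, card=100
  {CD}: card=900; try (C,hash)→1020, (D,merge)→1830, (C,merge)→1920, (C,nl_idx)→1950, (D,hash)→2520, (D,nl)→9060 …(+1); best=1020 via (C,hash)
  {AC}: card=2400; try (C,hash)→880, (A,merge)→1120, (C,merge)→1140, (A,hash)→1240, (A,nl_idx)→2880, (C,nl_idx)→2960 …(+2); best=880 via (C,hash)
  {BC}: card=300; try (C,hash)→920, (C,nl_idx)→1000, (B,merge)→1280, (C,merge)→1320, (B,hash)→1520, (B,nl)→6060 …(+1); best=920 via (C,hash)
  {ACD}: card=36000; try (A,hash)→3040, (D,hash)→5680, (A,merge)→11560, (D,merge)→33430, (A,nl_idx)→43320, (A,nl)→73020 …(+1); best=3040 via (A,hash)
  {BCD}: card=4500; try (B,hash)→3320, (D,hash)→3620, (D,merge)→5270, (B,merge)→11720, (D,nl)→45920, (B,nl)→91020; best=3320 via (B,hash)
  {ABC}: card=12000; try (A,hash)→2340, (A,merge)→4560, (B,hash)→4680, (A,nl_idx)→15020, (A,nl)→24920, (B,merge)→32880 …(+1); best=2340 via (A,hash)
  {ABCD}: card=180000; try (A,hash)→8940, (D,hash)→16740, (B,hash)→40440, (A,merge)→66960, (D,merge)→183690, (A,nl_idx)→214820 …(+4); best=8940 via (A,hash)

8940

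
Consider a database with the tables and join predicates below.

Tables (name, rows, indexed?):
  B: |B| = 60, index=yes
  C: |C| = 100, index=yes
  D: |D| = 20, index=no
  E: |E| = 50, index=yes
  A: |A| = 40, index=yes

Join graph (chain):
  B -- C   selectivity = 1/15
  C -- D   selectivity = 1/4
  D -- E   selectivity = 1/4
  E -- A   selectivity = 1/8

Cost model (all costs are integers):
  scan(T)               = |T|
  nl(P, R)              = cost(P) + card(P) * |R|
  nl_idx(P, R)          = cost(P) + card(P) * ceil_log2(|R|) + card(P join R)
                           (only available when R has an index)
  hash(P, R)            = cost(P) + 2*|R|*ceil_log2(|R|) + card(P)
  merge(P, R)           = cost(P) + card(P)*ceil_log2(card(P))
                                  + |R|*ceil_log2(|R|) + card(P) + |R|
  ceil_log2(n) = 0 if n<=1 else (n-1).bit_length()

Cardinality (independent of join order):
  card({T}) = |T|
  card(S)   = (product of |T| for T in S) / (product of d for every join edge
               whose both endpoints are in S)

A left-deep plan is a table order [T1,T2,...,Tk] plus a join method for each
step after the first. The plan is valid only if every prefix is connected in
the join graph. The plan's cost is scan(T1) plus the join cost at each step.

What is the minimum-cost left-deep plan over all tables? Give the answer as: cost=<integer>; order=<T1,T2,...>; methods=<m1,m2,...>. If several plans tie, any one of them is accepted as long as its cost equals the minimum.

Selinger DP (subsets sized 1..n):
  {B}: scan cost=60, card=60
  {C}: scan cost=100, card=100
  {D}: scan cost=20, card=20
  {E}: scan cost=50, card=50
  {A}: scan cost=40, card=40
  {BC}: card=400; try (C,nl_idx)→880, (B,hash)→920, (B,nl_idx)→1100, (C,merge)→1280, (B,merge)→1320, (C,hash)→1520 …(+2); best=880 via (C,nl_idx)
  {CD}: card=500; try (D,hash)→400, (C,nl_idx)→660, (C,merge)→940, (D,merge)→1020, (C,hash)→1440, (C,nl)→2020 …(+1); best=400 via (D,hash)
  {DE}: card=250; try (D,hash)→300, (E,nl_idx)→390, (E,merge)→490, (D,merge)→520, (E,hash)→640, (E,nl)→1020 …(+1); best=300 via (D,hash)
  {AE}: card=250; try (E,nl_idx)→530, (A,hash)→580, (A,nl_idx)→600, (E,merge)→670, (E,hash)→680, (A,merge)→680 …(+2); best=530 via (E,nl_idx)
  {BCD}: card=2000; try (D,hash)→1480, (B,hash)→1620, (D,merge)→5000, (B,nl_idx)→5400, (B,merge)→5820, (D,nl)→8880 …(+1); best=1480 via (D,hash)
  {CDE}: card=6250; try (E,hash)→1500, (C,hash)→1950, (C,merge)→3350, (E,merge)→5750, (C,nl_idx)→8300, (E,nl_idx)→9650 …(+2); best=1500 via (E,hash)
  {ADE}: card=1250; try (D,hash)→980, (A,hash)→1030, (A,merge)→2830, (D,merge)→2900, (A,nl_idx)→3050, (D,nl)→5530 …(+1); best=980 via (D,hash)
  {BCDE}: card=25000; try (E,hash)→4080, (B,hash)→8470, (E,merge)→25830, (E,nl_idx)→38480, (B,nl_idx)→64000, (B,merge)→89420 …(+2); best=4080 via (E,hash)
  {ACDE}: card=31250; try (C,hash)→3630, (A,hash)→8230, (C,merge)→16780, (C,nl_idx)→40980, (A,nl_idx)→70250, (A,merge)→89280 …(+2); best=3630 via (C,hash)
  {ABCDE}: card=125000; try (A,hash)→29560, (B,hash)→35600, (A,nl_idx)→279080, (B,nl_idx)→316130, (A,merge)→404360, (B,merge)→504050 …(+2); best=29560 via (A,hash)

cost=29560; order=B,C,D,E,A; methods=nl_idx,hash,hash,hash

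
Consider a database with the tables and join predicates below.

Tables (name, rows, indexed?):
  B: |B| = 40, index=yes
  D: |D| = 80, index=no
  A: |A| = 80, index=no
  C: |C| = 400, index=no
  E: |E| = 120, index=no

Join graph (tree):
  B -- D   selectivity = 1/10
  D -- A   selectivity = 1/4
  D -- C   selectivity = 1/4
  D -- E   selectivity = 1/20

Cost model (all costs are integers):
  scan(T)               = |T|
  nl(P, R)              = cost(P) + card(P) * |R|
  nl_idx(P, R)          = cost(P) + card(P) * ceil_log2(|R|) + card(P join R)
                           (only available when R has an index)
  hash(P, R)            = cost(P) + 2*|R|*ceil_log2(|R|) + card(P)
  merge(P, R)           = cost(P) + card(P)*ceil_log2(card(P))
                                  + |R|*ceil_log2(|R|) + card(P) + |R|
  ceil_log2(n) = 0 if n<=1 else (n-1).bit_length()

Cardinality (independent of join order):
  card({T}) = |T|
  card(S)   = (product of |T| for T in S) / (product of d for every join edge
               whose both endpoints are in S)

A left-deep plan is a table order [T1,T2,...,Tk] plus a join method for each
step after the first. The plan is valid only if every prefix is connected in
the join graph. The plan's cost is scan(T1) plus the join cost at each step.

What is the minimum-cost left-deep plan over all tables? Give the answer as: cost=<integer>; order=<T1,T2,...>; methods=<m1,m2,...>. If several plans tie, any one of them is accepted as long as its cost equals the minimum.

Selinger DP (subsets sized 1..n):
  {B}: scan cost=40, card=40
  {D}: scan cost=80, card=80
  {A}: scan cost=80, card=80
  {C}: scan cost=400, card=400
  {E}: scan cost=120, card=120
  {BD}: card=320; try (B,hash)→640, (B,nl_idx)→880, (D,merge)→960, (B,merge)→1000, (D,hash)→1200, (D,nl)→3240 …(+1); best=640 via (B,hash)
  {AD}: card=1600; try (D,hash)→1280, (A,hash)→1280, (D,merge)→1360, (A,merge)→1360, (D,nl)→6480, (A,nl)→6480; best=1280 via (D,hash)
  {CD}: card=8000; try (D,hash)→1920, (C,merge)→4720, (D,merge)→5040, (C,hash)→7360, (C,nl)→32080, (D,nl)→32400; best=1920 via (D,hash)
  {DE}: card=480; try (D,hash)→1360, (E,merge)→1680, (D,merge)→1720, (E,hash)→1840, (E,nl)→9680, (D,nl)→9720; best=1360 via (D,hash)
  {ABD}: card=6400; try (A,hash)→2080, (B,hash)→3360, (A,merge)→4480, (B,nl_idx)→17280, (B,merge)→20760, (A,nl)→26240 …(+1); best=2080 via (A,hash)
  {BCD}: card=32000; try (C,merge)→7840, (C,hash)→8160, (B,hash)→10400, (B,nl_idx)→81920, (B,merge)→114200, (C,nl)→128640 …(+1); best=7840 via (C,merge)
  {BDE}: card=1920; try (B,hash)→2320, (E,hash)→2640, (E,merge)→4800, (B,nl_idx)→6160, (B,merge)→6440, (B,nl)→20560 …(+1); best=2320 via (B,hash)
  {ACD}: card=160000; try (C,hash)→10080, (A,hash)→11040, (C,merge)→24480, (A,merge)→114560, (C,nl)→641280, (A,nl)→641920; best=10080 via (C,hash)
  {ADE}: card=9600; try (A,hash)→2960, (E,hash)→4560, (A,merge)→6800, (E,merge)→21440, (A,nl)→39760, (E,nl)→193280; best=2960 via (A,hash)
  {CDE}: card=48000; try (C,hash)→9040, (C,merge)→10160, (E,hash)→11600, (E,merge)→114880, (C,nl)→193360, (E,nl)→961920; best=9040 via (C,hash)
  {ABCD}: card=640000; try (C,hash)→15680, (A,hash)→40960, (C,merge)→95680, (B,hash)→170560, (A,merge)→520480, (B,nl_idx)→1610080 …(+4); best=15680 via (C,hash)
  {ABDE}: card=38400; try (A,hash)→5360, (E,hash)→10160, (B,hash)→13040, (A,merge)→26000, (E,merge)→92640, (B,nl_idx)→98960 …(+4); best=5360 via (A,hash)
  {BCDE}: card=192000; try (C,hash)→11440, (C,merge)→29360, (E,hash)→41520, (B,hash)→57520, (B,nl_idx)→489040, (E,merge)→520800 …(+4); best=11440 via (C,hash)
  {ACDE}: card=960000; try (C,hash)→19760, (A,hash)→58160, (C,merge)→150960, (E,hash)→171760, (A,merge)→825680, (E,merge)→3051040 …(+3); best=19760 via (C,hash)
  {ABCDE}: card=3840000; try (C,hash)→50960, (A,hash)→204560, (E,hash)→657360, (C,merge)→662160, (B,hash)→980240, (A,merge)→3660080 …(+7); best=50960 via (C,hash)

cost=50960; order=E,D,B,A,C; methods=hash,hash,hash,hash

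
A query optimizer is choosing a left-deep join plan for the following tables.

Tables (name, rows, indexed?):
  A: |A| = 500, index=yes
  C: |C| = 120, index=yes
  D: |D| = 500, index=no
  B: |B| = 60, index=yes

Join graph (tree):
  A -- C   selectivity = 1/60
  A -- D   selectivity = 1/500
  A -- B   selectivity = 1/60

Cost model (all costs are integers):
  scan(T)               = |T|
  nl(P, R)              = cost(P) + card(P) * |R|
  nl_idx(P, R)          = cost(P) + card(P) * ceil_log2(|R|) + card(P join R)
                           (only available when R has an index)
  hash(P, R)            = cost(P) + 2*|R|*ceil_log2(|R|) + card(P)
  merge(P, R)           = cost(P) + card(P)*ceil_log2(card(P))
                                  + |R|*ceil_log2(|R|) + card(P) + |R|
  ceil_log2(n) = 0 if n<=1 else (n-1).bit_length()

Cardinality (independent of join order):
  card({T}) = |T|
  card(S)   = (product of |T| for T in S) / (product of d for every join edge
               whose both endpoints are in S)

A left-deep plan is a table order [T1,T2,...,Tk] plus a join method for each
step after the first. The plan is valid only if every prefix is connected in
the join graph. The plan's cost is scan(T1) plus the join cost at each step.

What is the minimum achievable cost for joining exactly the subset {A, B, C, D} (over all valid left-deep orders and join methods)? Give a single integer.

8900

Selinger DP over subsets of {A,B,C,D}:
  {A}: scan cost=500, card=500
  {C}: scan cost=120, card=120
  {D}: scan cost=500, card=500
  {B}: scan cost=60, card=60
  {AC}: card=1000; try (A,nl_idx)→2200, (C,hash)→2680, (C,nl_idx)→5000, (A,merge)→6080, (C,merge)→6460, (A,hash)→9240 …(+2); best=2200 via (A,nl_idx)
  {AD}: card=500; try (A,nl_idx)→5500, (D,hash)→10000, (A,hash)→10000, (D,merge)→10500, (A,merge)→10500, (D,nl)→250500 …(+1); best=5500 via (A,nl_idx)
  {AB}: card=500; try (A,nl_idx)→1100, (B,hash)→1720, (B,nl_idx)→4000, (A,merge)→5480, (B,merge)→5920, (A,hash)→9120 …(+2); best=1100 via (A,nl_idx)
  {ACD}: card=1000; try (C,hash)→7680, (C,nl_idx)→10000, (C,merge)→11460, (D,hash)→12200, (D,merge)→18200, (C,nl)→65500 …(+1); best=7680 via (C,hash)
  {ABC}: card=1000; try (C,hash)→3280, (B,hash)→3920, (C,nl_idx)→5600, (C,merge)→7060, (B,nl_idx)→9200, (B,merge)→13620 …(+2); best=3280 via (C,hash)
  {ABD}: card=500; try (B,hash)→6720, (B,nl_idx)→9000, (D,hash)→10600, (B,merge)→10920, (D,merge)→11100, (B,nl)→35500 …(+1); best=6720 via (B,hash)
  {ABCD}: card=1000; try (C,hash)→8900, (B,hash)→9400, (C,nl_idx)→11220, (C,merge)→12680, (D,hash)→13280, (B,nl_idx)→14680 …(+5); best=8900 via (C,hash)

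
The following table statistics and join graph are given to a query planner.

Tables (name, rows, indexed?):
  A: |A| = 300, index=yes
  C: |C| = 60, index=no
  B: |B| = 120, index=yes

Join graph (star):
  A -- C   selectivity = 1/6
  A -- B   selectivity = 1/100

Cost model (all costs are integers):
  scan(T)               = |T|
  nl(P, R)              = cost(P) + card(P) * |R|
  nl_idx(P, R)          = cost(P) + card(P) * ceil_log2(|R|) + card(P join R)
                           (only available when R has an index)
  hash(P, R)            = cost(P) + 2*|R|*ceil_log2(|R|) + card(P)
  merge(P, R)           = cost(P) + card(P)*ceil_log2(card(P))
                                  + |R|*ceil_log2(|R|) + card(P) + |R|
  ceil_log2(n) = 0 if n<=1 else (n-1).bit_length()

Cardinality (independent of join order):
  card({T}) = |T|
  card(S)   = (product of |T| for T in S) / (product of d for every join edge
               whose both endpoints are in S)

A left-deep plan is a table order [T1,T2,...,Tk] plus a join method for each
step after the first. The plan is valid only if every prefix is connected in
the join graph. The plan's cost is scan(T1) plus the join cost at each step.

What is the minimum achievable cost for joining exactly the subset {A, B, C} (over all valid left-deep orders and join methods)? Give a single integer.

Selinger DP over subsets of {A,B,C}:
  {A}: scan cost=300, card=300
  {C}: scan cost=60, card=60
  {B}: scan cost=120, card=120
  {AC}: card=3000; try (C,hash)→1320, (A,merge)→3480, (A,nl_idx)→3600, (C,merge)→3720, (A,hash)→5520, (A,nl)→18060 …(+1); best=1320 via (C,hash)
  {AB}: card=360; try (A,nl_idx)→1560, (B,hash)→2280, (B,nl_idx)→2760, (A,merge)→4080, (B,merge)→4260, (A,hash)→5640 …(+2); best=1560 via (A,nl_idx)
  {ABC}: card=3600; try (C,hash)→2640, (C,merge)→5580, (B,hash)→6000, (C,nl)→23160, (B,nl_idx)→25920, (B,merge)→41280 …(+1); best=2640 via (C,hash)

2640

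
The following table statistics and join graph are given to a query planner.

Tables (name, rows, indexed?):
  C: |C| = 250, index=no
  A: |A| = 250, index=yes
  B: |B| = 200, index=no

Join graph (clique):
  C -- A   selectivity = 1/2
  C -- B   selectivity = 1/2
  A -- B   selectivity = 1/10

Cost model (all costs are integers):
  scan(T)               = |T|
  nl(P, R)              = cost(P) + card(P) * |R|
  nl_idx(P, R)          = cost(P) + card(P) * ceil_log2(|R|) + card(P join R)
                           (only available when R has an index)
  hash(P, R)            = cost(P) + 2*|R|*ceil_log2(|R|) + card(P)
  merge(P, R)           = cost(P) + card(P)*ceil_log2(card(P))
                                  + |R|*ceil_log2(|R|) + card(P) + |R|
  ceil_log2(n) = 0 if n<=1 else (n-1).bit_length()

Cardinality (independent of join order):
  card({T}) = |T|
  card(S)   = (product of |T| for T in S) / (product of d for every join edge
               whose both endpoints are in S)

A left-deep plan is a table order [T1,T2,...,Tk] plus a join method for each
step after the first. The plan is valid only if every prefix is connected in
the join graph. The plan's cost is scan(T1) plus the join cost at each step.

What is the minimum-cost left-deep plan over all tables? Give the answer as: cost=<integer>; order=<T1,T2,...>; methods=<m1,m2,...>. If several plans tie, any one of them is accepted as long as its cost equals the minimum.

Selinger DP (subsets sized 1..n):
  {C}: scan cost=250, card=250
  {A}: scan cost=250, card=250
  {B}: scan cost=200, card=200
  {AC}: card=31250; try (C,hash)→4500, (A,hash)→4500, (C,merge)→4750, (A,merge)→4750, (A,nl_idx)→33500, (C,nl)→62750 …(+1); best=4500 via (C,hash)
  {BC}: card=25000; try (B,hash)→3700, (C,merge)→4250, (B,merge)→4300, (C,hash)→4400, (C,nl)→50200, (B,nl)→50250; best=3700 via (B,hash)
  {AB}: card=5000; try (B,hash)→3700, (A,merge)→4250, (B,merge)→4300, (A,hash)→4400, (A,nl_idx)→6800, (A,nl)→50200 …(+1); best=3700 via (B,hash)
  {ABC}: card=312500; try (C,hash)→12700, (A,hash)→32700, (B,hash)→38950, (C,merge)→75950, (A,merge)→405950, (B,merge)→506300 …(+4); best=12700 via (C,hash)

cost=12700; order=A,B,C; methods=hash,hash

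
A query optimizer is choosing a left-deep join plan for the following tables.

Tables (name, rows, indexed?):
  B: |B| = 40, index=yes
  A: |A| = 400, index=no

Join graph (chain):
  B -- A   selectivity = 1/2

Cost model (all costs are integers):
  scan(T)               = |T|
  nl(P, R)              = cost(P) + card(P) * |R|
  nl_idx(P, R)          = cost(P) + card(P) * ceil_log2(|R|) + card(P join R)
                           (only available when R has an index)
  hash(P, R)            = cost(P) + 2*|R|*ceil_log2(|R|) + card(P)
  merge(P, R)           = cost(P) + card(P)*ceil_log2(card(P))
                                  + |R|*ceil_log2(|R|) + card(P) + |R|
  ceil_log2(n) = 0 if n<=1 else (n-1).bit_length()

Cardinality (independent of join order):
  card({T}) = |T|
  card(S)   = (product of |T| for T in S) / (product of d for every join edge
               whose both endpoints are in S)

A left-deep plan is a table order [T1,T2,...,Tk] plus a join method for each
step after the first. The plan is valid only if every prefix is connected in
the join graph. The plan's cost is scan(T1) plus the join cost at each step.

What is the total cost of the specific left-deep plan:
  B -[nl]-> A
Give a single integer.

16040

step 1: scan B: cost=40, card=40
step 2: join A via nl
    card(P join A) = 40*400/(2) = 8000
    cost = 40 + 40*400 = 16040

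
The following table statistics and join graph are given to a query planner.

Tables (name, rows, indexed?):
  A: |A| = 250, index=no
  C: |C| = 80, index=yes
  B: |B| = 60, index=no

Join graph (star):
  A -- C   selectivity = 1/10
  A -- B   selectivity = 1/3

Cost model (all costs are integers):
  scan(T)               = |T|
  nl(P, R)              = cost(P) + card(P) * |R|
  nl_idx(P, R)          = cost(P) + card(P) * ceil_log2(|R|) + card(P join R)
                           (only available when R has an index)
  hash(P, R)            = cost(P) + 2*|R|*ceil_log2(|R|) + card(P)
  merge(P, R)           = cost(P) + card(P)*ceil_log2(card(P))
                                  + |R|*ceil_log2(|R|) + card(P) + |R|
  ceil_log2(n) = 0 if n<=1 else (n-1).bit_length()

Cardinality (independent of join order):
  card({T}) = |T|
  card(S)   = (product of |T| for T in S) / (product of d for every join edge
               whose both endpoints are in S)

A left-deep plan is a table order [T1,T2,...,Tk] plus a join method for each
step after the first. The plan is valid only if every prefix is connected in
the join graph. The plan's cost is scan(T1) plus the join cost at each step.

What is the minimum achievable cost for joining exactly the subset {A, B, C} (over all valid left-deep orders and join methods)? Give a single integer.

4340

Selinger DP over subsets of {A,B,C}:
  {A}: scan cost=250, card=250
  {C}: scan cost=80, card=80
  {B}: scan cost=60, card=60
  {AC}: card=2000; try (C,hash)→1620, (A,merge)→2970, (C,merge)→3140, (C,nl_idx)→4000, (A,hash)→4160, (A,nl)→20080 …(+1); best=1620 via (C,hash)
  {AB}: card=5000; try (B,hash)→1220, (A,merge)→2730, (B,merge)→2920, (A,hash)→4120, (A,nl)→15060, (B,nl)→15250; best=1220 via (B,hash)
  {ABC}: card=40000; try (B,hash)→4340, (C,hash)→7340, (B,merge)→26040, (C,merge)→71860, (C,nl_idx)→76220, (B,nl)→121620 …(+1); best=4340 via (B,hash)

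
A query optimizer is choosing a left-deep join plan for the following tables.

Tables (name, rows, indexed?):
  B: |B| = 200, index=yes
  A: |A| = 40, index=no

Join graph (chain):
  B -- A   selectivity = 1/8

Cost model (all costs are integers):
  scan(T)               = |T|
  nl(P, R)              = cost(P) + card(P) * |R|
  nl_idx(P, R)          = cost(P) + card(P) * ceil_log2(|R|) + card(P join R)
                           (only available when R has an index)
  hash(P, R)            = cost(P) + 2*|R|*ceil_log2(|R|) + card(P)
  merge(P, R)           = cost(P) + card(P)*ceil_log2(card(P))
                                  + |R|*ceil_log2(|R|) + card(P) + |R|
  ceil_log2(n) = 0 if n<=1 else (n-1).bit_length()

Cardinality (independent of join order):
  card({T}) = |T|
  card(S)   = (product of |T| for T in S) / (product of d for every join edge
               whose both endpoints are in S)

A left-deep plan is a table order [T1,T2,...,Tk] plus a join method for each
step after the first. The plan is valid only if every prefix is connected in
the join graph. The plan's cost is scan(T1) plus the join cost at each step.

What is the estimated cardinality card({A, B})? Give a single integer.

Tables in S: A(40), B(200)
Edges inside S: B-A(d=8)
numerator = 40 * 200 = 8000
denominator = 8 = 8
card(S) = 8000 / 8 = 1000

1000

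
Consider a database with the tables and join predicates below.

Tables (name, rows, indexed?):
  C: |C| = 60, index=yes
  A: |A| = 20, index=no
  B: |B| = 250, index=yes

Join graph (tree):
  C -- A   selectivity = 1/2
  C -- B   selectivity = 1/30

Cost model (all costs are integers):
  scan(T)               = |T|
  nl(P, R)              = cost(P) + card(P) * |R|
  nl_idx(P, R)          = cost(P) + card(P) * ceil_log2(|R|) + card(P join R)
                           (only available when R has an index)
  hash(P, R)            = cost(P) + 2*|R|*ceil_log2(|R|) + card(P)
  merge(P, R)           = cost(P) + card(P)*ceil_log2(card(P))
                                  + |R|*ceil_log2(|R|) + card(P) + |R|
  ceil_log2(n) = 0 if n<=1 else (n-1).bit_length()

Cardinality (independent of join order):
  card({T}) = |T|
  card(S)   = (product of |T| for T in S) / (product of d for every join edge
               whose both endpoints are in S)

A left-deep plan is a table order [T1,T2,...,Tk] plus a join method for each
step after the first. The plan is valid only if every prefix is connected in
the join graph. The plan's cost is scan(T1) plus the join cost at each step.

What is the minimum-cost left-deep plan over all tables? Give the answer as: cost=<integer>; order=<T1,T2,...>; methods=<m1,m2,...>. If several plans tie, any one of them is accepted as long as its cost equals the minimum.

Selinger DP (subsets sized 1..n):
  {C}: scan cost=60, card=60
  {A}: scan cost=20, card=20
  {B}: scan cost=250, card=250
  {AC}: card=600; try (A,hash)→320, (C,merge)→560, (A,merge)→600, (C,nl_idx)→740, (C,hash)→760, (C,nl)→1220 …(+1); best=320 via (A,hash)
  {BC}: card=500; try (B,nl_idx)→1040, (C,hash)→1220, (C,nl_idx)→2250, (B,merge)→2730, (C,merge)→2920, (B,hash)→4120 …(+2); best=1040 via (B,nl_idx)
  {ABC}: card=5000; try (A,hash)→1740, (B,hash)→4920, (A,merge)→6160, (B,merge)→9170, (B,nl_idx)→10120, (A,nl)→11040 …(+1); best=1740 via (A,hash)

cost=1740; order=C,B,A; methods=nl_idx,hash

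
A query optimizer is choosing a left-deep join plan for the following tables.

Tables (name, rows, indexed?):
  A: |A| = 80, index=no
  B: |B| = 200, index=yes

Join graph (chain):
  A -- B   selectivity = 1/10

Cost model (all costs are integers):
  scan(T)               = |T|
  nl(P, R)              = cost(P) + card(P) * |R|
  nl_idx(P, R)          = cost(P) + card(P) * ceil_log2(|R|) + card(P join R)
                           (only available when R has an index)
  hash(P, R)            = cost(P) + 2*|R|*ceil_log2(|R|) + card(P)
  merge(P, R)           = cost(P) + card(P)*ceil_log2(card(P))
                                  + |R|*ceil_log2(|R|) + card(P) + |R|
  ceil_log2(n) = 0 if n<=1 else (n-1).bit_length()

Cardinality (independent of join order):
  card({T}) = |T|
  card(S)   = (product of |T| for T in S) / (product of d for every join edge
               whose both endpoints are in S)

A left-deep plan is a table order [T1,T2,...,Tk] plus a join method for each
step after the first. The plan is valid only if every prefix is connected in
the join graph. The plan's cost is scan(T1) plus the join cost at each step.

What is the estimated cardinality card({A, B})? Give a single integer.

Tables in S: A(80), B(200)
Edges inside S: A-B(d=10)
numerator = 80 * 200 = 16000
denominator = 10 = 10
card(S) = 16000 / 10 = 1600

1600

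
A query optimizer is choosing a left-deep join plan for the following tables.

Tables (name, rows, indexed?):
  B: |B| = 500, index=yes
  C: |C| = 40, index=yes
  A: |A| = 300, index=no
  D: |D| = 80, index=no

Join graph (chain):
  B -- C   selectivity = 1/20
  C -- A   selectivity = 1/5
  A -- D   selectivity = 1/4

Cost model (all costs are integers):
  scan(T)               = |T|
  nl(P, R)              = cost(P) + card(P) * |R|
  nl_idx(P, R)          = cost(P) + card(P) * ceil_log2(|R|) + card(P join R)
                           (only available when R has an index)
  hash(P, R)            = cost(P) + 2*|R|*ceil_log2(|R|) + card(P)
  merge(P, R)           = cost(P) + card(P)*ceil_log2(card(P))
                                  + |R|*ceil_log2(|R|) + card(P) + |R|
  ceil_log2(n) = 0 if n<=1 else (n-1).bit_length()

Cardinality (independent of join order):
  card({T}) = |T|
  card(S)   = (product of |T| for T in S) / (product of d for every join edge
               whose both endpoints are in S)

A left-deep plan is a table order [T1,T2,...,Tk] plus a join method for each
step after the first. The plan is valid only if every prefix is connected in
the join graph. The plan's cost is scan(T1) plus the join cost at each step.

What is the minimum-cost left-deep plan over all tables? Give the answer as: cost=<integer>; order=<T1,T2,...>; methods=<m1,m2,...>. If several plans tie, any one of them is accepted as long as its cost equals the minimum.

cost=61600; order=A,C,D,B; methods=hash,hash,hash

Selinger DP (subsets sized 1..n):
  {B}: scan cost=500, card=500
  {C}: scan cost=40, card=40
  {A}: scan cost=300, card=300
  {D}: scan cost=80, card=80
  {BC}: card=1000; try (B,nl_idx)→1400, (C,hash)→1480, (C,nl_idx)→4500, (B,merge)→5320, (C,merge)→5780, (B,hash)→9080 …(+2); best=1400 via (B,nl_idx)
  {AC}: card=2400; try (C,hash)→1080, (A,merge)→3320, (C,merge)→3580, (C,nl_idx)→4500, (A,hash)→5480, (A,nl)→12040 …(+1); best=1080 via (C,hash)
  {AD}: card=6000; try (D,hash)→1720, (A,merge)→3720, (D,merge)→3940, (A,hash)→5560, (A,nl)→24080, (D,nl)→24300; best=1720 via (D,hash)
  {ABC}: card=60000; try (A,hash)→7800, (B,hash)→12480, (A,merge)→15400, (B,merge)→37280, (B,nl_idx)→82680, (A,nl)→301400 …(+1); best=7800 via (A,hash)
  {ACD}: card=48000; try (D,hash)→4600, (C,hash)→8200, (D,merge)→32920, (C,nl_idx)→85720, (C,merge)→86000, (D,nl)→193080 …(+1); best=4600 via (D,hash)
  {ABCD}: card=1200000; try (B,hash)→61600, (D,hash)→68920, (B,merge)→825600, (D,merge)→1028440, (B,nl_idx)→1636600, (D,nl)→4807800 …(+1); best=61600 via (B,hash)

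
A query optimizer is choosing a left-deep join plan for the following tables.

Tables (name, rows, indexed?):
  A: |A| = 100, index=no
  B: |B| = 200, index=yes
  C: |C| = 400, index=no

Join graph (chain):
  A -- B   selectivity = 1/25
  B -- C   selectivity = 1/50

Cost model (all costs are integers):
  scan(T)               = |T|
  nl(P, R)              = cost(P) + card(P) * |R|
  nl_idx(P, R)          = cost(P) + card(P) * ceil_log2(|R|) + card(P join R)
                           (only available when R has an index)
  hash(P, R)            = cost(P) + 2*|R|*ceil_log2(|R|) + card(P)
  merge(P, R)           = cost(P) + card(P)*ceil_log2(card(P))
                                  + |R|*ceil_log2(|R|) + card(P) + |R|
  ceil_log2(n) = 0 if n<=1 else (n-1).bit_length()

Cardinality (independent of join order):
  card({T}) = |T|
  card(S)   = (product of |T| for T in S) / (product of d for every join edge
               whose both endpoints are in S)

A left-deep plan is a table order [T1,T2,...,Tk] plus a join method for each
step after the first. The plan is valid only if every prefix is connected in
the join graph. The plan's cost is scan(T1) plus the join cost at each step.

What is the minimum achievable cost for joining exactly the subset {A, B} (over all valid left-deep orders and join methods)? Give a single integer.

Selinger DP over subsets of {A,B}:
  {A}: scan cost=100, card=100
  {B}: scan cost=200, card=200
  {AB}: card=800; try (B,nl_idx)→1700, (A,hash)→1800, (B,merge)→2700, (A,merge)→2800, (B,hash)→3400, (B,nl)→20100 …(+1); best=1700 via (B,nl_idx)

1700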